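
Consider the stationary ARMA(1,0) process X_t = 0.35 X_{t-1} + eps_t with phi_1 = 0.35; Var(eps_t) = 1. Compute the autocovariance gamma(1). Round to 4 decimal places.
\gamma(1) = 0.3989

Multiply the model equation by X_{t-k} and take expectations. With theta_0 = psi_0 = 1 and psi_j the MA(infinity) weights, this gives
  gamma(k) - sum_i phi_i gamma(k-i) = c_k,
  c_k = sigma^2 * sum_{j=k..q} theta_j psi_{j-k}   (c_k = 0 for k > q),
using gamma(-m) = gamma(m).
Pure AR (q = 0): c_0 = sigma^2 = 1, c_k = 0 for k >= 1.
Equations for k = 0 and k = 1 (AR order 1):
  gamma(0) = phi_1 gamma(1) + c_0
  gamma(1) = phi_1 gamma(0) + c_1
Substituting the second into the first: gamma(0) (1 - phi_1^2) = c_0 + phi_1 c_1, so
  gamma(0) = c_0 / (1 - phi_1^2) = 1 / (1 - (0.35)^2) = 1 / 0.8775 = 1.139601.
  gamma(1) = phi_1 gamma(0) = (0.35)(1.139601) = 0.39886.
Therefore gamma(1) = 0.3989 (to 4 decimal places).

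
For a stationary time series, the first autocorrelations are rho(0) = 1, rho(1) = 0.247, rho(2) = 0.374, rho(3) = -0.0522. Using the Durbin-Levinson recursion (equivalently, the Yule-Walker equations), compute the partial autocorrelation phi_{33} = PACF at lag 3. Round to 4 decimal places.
\phi_{33} = -0.2350

The PACF at lag k is phi_{kk}, the last component of the solution
to the Yule-Walker system G_k phi = r_k where
  (G_k)_{ij} = rho(|i - j|), (r_k)_i = rho(i), i,j = 1..k.
Equivalently, Durbin-Levinson gives phi_{kk} iteratively:
  phi_{11} = rho(1)
  phi_{kk} = [rho(k) - sum_{j=1..k-1} phi_{k-1,j} rho(k-j)]
            / [1 - sum_{j=1..k-1} phi_{k-1,j} rho(j)],
  phi_{k,j} = phi_{k-1,j} - phi_{kk} phi_{k-1,k-j},  j = 1..k-1.
Step k = 1:
  phi_11 = rho(1) = 0.247.
Step k = 2:
  phi_22 = [rho(2) - phi_11 rho(1)] / [1 - phi_11 rho(1)] = [0.374 - (0.247)(0.247)] / [1 - (0.247)(0.247)]
         = 0.312991 / 0.938991 = 0.333327.
  Update: phi_21 = phi_11 - phi_22 phi_11 = 0.247 - (0.333327)(0.247) = 0.164668.
Step k = 3:
  phi_33 = [rho(3) - phi_21 rho(2) - phi_22 rho(1)] / [1 - phi_21 rho(1) - phi_22 rho(2)]
    numerator   = -0.0522 - (0.164668)(0.374) - (0.333327)(0.247) = -0.19611768
    denominator = 1 - (0.164668)(0.247) - (0.333327)(0.374) = 0.83466267
  phi_33 = -0.19611768 / 0.83466267 = -0.235.
Therefore phi_{33} = -0.2350.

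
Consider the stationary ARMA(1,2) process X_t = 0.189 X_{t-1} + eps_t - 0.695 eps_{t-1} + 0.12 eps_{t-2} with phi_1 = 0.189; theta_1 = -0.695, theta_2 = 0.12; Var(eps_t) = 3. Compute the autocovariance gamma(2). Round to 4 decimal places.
\gamma(2) = 0.0662

Multiply the model equation by X_{t-k} and take expectations. With theta_0 = psi_0 = 1 and psi_j the MA(infinity) weights, this gives
  gamma(k) - sum_i phi_i gamma(k-i) = c_k,
  c_k = sigma^2 * sum_{j=k..q} theta_j psi_{j-k}   (c_k = 0 for k > q),
using gamma(-m) = gamma(m).
psi-weights needed (psi_j = theta_j + sum_i phi_i psi_{j-i}):
  psi_1 = theta_1 + phi_1 = -0.695 + (0.189) = -0.506
  psi_2 = theta_2 + phi_1 psi_1 = 0.12 + (0.189)(-0.506) = 0.024366
Right-hand sides:
  c_0 = sigma^2 (1 + theta_1 psi_1 + theta_2 psi_2) = 3 * (1 + (-0.695)(-0.506) + (0.12)(0.024366)) = 3 * 1.354594 = 4.063782
  c_1 = sigma^2 (theta_1 + theta_2 psi_1) = 3 * (-0.695 + (0.12)(-0.506)) = -2.26716
  c_2 = sigma^2 theta_2 = 3 * (0.12) = 0.36
Equations for k = 0 and k = 1 (AR order 1):
  gamma(0) = phi_1 gamma(1) + c_0
  gamma(1) = phi_1 gamma(0) + c_1
Substituting the second into the first: gamma(0) (1 - phi_1^2) = c_0 + phi_1 c_1, so
  gamma(0) = (c_0 + phi_1 c_1) / (1 - phi_1^2) = (4.063782 + (0.189)(-2.26716)) / (1 - (0.189)^2) = 3.635289 / 0.964279 = 3.769955.
  gamma(1) = phi_1 gamma(0) + c_1 = (0.189)(3.769955) + (-2.26716) = -1.554638.
For k = 2: gamma(2) = phi_1 gamma(1) + c_2
  = (0.189)(-1.554638) + (0.36) = 0.066173.
Therefore gamma(2) = 0.0662 (to 4 decimal places).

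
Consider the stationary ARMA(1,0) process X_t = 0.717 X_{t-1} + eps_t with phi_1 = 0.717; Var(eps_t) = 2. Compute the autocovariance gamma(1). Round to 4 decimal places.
\gamma(1) = 2.9512

Multiply the model equation by X_{t-k} and take expectations. With theta_0 = psi_0 = 1 and psi_j the MA(infinity) weights, this gives
  gamma(k) - sum_i phi_i gamma(k-i) = c_k,
  c_k = sigma^2 * sum_{j=k..q} theta_j psi_{j-k}   (c_k = 0 for k > q),
using gamma(-m) = gamma(m).
Pure AR (q = 0): c_0 = sigma^2 = 2, c_k = 0 for k >= 1.
Equations for k = 0 and k = 1 (AR order 1):
  gamma(0) = phi_1 gamma(1) + c_0
  gamma(1) = phi_1 gamma(0) + c_1
Substituting the second into the first: gamma(0) (1 - phi_1^2) = c_0 + phi_1 c_1, so
  gamma(0) = c_0 / (1 - phi_1^2) = 2 / (1 - (0.717)^2) = 2 / 0.485911 = 4.11598.
  gamma(1) = phi_1 gamma(0) = (0.717)(4.11598) = 2.951158.
Therefore gamma(1) = 2.9512 (to 4 decimal places).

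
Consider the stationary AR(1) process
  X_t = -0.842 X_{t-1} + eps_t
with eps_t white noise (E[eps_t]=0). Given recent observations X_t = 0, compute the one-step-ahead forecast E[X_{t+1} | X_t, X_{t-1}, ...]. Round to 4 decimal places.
E[X_{t+1} \mid \mathcal F_t] = 0.0000

For an AR(p) model X_t = c + sum_i phi_i X_{t-i} + eps_t, the
one-step-ahead conditional mean is
  E[X_{t+1} | X_t, ...] = c + sum_i phi_i X_{t+1-i}.
Substitute known values:
  E[X_{t+1} | ...] = (-0.842) * (0)
                   = 0.0000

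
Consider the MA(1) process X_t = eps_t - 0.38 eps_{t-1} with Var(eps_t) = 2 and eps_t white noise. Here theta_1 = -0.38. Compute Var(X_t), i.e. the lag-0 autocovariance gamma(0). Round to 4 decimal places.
\gamma(0) = 2.2888

For an MA(q) process X_t = eps_t + sum_i theta_i eps_{t-i} with
Var(eps_t) = sigma^2, the variance is
  gamma(0) = sigma^2 * (1 + sum_i theta_i^2).
  sum_i theta_i^2 = (-0.38)^2 = 0.1444.
  gamma(0) = 2 * (1 + 0.1444) = 2 * 1.1444 = 2.2888.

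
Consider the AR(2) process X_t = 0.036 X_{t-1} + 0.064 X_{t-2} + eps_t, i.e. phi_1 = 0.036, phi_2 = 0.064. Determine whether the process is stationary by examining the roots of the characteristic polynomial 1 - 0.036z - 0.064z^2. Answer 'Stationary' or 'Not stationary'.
\text{Stationary}

The AR(p) characteristic polynomial is P(z) = 1 - 0.036z - 0.064z^2.
Stationarity requires all roots to lie outside the unit circle, i.e. |z| > 1 for every root.
Set 1 + (-0.036) z + (-0.064) z^2 = 0, i.e. a z^2 + b z + c = 0 with a = -0.064, b = -0.036, c = 1.
Discriminant D = b^2 - 4ac = (-0.036)^2 - 4*(-0.064)*1 = 0.001296 - (-0.256) = 0.257296.
D >= 0, so the roots are real: z = (-b +/- sqrt(D)) / (2a) = (0.036 +/- 0.507244) / (-0.128).
  z_1 = (0.036 + 0.507244) / (-0.128) = -4.2441,   |z_1| = 4.2441.
  z_2 = (0.036 - 0.507244) / (-0.128) = 3.6816,   |z_2| = 3.6816.
Moduli of all roots: 4.2441, 3.6816.
All moduli strictly greater than 1? Yes.
Verdict: Stationary.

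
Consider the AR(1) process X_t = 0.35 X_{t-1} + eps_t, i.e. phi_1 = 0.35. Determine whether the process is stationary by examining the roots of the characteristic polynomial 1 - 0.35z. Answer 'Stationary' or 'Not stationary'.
\text{Stationary}

The AR(p) characteristic polynomial is P(z) = 1 - 0.35z.
Stationarity requires all roots to lie outside the unit circle, i.e. |z| > 1 for every root.
This is linear in z: 1 + (-0.35) z = 0  =>  z = -1/(-0.35) = 2.857143,  |z| = 2.857143.
Moduli of all roots: 2.8571.
All moduli strictly greater than 1? Yes.
Verdict: Stationary.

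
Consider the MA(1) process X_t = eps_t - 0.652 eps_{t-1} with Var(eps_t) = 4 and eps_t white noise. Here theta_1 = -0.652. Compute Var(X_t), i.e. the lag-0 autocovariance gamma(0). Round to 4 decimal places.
\gamma(0) = 5.7004

For an MA(q) process X_t = eps_t + sum_i theta_i eps_{t-i} with
Var(eps_t) = sigma^2, the variance is
  gamma(0) = sigma^2 * (1 + sum_i theta_i^2).
  sum_i theta_i^2 = (-0.652)^2 = 0.425104.
  gamma(0) = 4 * (1 + 0.425104) = 4 * 1.425104 = 5.700416, which rounds to 5.7004.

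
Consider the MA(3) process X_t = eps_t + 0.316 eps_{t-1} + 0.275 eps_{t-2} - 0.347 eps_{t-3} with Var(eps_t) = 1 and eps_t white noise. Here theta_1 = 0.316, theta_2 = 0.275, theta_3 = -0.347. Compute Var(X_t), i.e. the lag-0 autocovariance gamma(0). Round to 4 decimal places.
\gamma(0) = 1.2959

For an MA(q) process X_t = eps_t + sum_i theta_i eps_{t-i} with
Var(eps_t) = sigma^2, the variance is
  gamma(0) = sigma^2 * (1 + sum_i theta_i^2).
  sum_i theta_i^2 = (0.316)^2 + (0.275)^2 + (-0.347)^2 = 0.099856 + 0.075625 + 0.120409 = 0.29589.
  gamma(0) = 1 * (1 + 0.29589) = 1 * 1.29589 = 1.29589, which rounds to 1.2959.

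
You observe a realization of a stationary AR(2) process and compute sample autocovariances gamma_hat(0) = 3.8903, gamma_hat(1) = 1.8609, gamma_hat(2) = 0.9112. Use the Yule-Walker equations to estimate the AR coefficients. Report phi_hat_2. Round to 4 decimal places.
\hat\phi_{2} = 0.0070

The Yule-Walker equations for an AR(p) process read, in matrix form,
  Gamma_p phi = r_p,   with   (Gamma_p)_{ij} = gamma(|i - j|),
                       (r_p)_i = gamma(i),   i,j = 1..p.
Substitute the sample gammas (Toeplitz matrix and right-hand side of size 2):
  Gamma_p = [[3.8903, 1.8609], [1.8609, 3.8903]]
  r_p     = [1.8609, 0.9112]
Written out:
  3.8903 phi_1 + 1.8609 phi_2 = 1.8609
  1.8609 phi_1 + 3.8903 phi_2 = 0.9112
Solve by Cramer's rule:
  det = gamma(0)^2 - gamma(1)^2 = (3.8903)^2 - (1.8609)^2 = 15.13443409 - 3.46294881 = 11.67148528
  phi_hat_1 = [gamma(1) gamma(0) - gamma(1) gamma(2)] / det = [(1.8609)(3.8903) - (1.8609)(0.9112)] / 11.67148528 = 5.54380719 / 11.67148528 = 0.475
  phi_hat_2 = [gamma(0) gamma(2) - gamma(1)^2] / det = [(3.8903)(0.9112) - (1.8609)^2] / 11.67148528 = 0.08189255 / 11.67148528 = 0.007
So phi_hat = [0.4750, 0.0070].
Therefore phi_hat_2 = 0.0070.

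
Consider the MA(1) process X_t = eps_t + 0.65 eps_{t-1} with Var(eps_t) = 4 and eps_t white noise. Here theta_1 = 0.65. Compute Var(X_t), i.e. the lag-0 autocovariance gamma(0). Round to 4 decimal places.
\gamma(0) = 5.6900

For an MA(q) process X_t = eps_t + sum_i theta_i eps_{t-i} with
Var(eps_t) = sigma^2, the variance is
  gamma(0) = sigma^2 * (1 + sum_i theta_i^2).
  sum_i theta_i^2 = (0.65)^2 = 0.4225.
  gamma(0) = 4 * (1 + 0.4225) = 4 * 1.4225 = 5.69, which rounds to 5.6900.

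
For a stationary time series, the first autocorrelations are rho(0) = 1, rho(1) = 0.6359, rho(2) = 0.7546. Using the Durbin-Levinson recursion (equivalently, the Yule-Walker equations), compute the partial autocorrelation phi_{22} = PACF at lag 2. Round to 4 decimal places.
\phi_{22} = 0.5880

The PACF at lag k is phi_{kk}, the last component of the solution
to the Yule-Walker system G_k phi = r_k where
  (G_k)_{ij} = rho(|i - j|), (r_k)_i = rho(i), i,j = 1..k.
Equivalently, Durbin-Levinson gives phi_{kk} iteratively:
  phi_{11} = rho(1)
  phi_{kk} = [rho(k) - sum_{j=1..k-1} phi_{k-1,j} rho(k-j)]
            / [1 - sum_{j=1..k-1} phi_{k-1,j} rho(j)],
  phi_{k,j} = phi_{k-1,j} - phi_{kk} phi_{k-1,k-j},  j = 1..k-1.
Step k = 1:
  phi_11 = rho(1) = 0.6359.
Step k = 2:
  phi_22 = [rho(2) - phi_11 rho(1)] / [1 - phi_11 rho(1)] = [0.7546 - (0.6359)(0.6359)] / [1 - (0.6359)(0.6359)]
         = 0.35023119 / 0.59563119 = 0.588.
Therefore phi_{22} = 0.5880.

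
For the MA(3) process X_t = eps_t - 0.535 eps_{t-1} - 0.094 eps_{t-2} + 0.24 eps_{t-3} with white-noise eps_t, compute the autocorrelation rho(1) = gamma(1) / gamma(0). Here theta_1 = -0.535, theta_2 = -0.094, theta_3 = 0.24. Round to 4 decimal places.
\rho(1) = -0.3750

For an MA(q) process with theta_0 = 1, the autocovariance is
  gamma(k) = sigma^2 * sum_{i=0..q-k} theta_i * theta_{i+k},
and rho(k) = gamma(k) / gamma(0). Sigma^2 cancels.
  numerator   = (1)*(-0.535) + (-0.535)*(-0.094) + (-0.094)*(0.24) = -0.50727.
  denominator = (1)^2 + (-0.535)^2 + (-0.094)^2 + (0.24)^2 = 1.352661.
  rho(1) = -0.50727 / 1.352661 = -0.3750.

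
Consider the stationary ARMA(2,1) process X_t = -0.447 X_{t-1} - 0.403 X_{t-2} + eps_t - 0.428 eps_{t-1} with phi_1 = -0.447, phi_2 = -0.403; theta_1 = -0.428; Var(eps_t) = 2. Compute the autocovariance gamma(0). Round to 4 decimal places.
\gamma(0) = 3.8692

Multiply the model equation by X_{t-k} and take expectations. With theta_0 = psi_0 = 1 and psi_j the MA(infinity) weights, this gives
  gamma(k) - sum_i phi_i gamma(k-i) = c_k,
  c_k = sigma^2 * sum_{j=k..q} theta_j psi_{j-k}   (c_k = 0 for k > q),
using gamma(-m) = gamma(m).
psi-weights needed (psi_j = theta_j + sum_i phi_i psi_{j-i}):
  psi_1 = theta_1 + phi_1 = -0.428 + (-0.447) = -0.875
Right-hand sides:
  c_0 = sigma^2 (1 + theta_1 psi_1) = 2 * (1 + (-0.428)(-0.875)) = 2 * 1.3745 = 2.749
  c_1 = sigma^2 theta_1 = 2 * (-0.428) = -0.856
  c_2 = 0
Equations for k = 0, 1, 2 (AR order 2, c_2 = 0):
  (E0) gamma(0) = phi_1 gamma(1) + phi_2 gamma(2) + c_0
  (E1) gamma(1) = phi_1 gamma(0) + phi_2 gamma(1) + c_1
  (E2) gamma(2) = phi_1 gamma(1) + phi_2 gamma(0)
From (E1): gamma(1) = A gamma(0) + B with
  A = phi_1 / (1 - phi_2) = -0.447 / 1.403 = -0.318603,   B = c_1 / (1 - phi_2) = -0.856 / 1.403 = -0.610121.
Insert (E2) into (E0): gamma(0) (1 - phi_2^2) = phi_1 (1 + phi_2) gamma(1) + c_0.
  phi_1 (1 + phi_2) = (-0.447)(0.597) = -0.266859,   1 - phi_2^2 = 0.837591.
Replace gamma(1) by A gamma(0) + B and collect gamma(0):
  gamma(0) [0.837591 - (-0.266859)(-0.318603)] = (-0.266859)(-0.610121) + 2.749
  gamma(0) * 0.752569 = 2.911816
  gamma(0) = 2.911816 / 0.752569 = 3.869169.
Therefore gamma(0) = 3.8692 (to 4 decimal places).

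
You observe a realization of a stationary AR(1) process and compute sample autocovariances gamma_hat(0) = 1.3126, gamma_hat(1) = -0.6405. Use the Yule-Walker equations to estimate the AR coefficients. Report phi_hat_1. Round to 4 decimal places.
\hat\phi_{1} = -0.4880

The Yule-Walker equations for an AR(p) process read, in matrix form,
  Gamma_p phi = r_p,   with   (Gamma_p)_{ij} = gamma(|i - j|),
                       (r_p)_i = gamma(i),   i,j = 1..p.
Substitute the sample gammas (Toeplitz matrix and right-hand side of size 1):
  Gamma_p = [[1.3126]]
  r_p     = [-0.6405]
With p = 1 this is the single equation gamma(0) phi_1 = gamma(1):
  phi_hat_1 = gamma(1) / gamma(0) = -0.6405 / 1.3126 = -0.4880.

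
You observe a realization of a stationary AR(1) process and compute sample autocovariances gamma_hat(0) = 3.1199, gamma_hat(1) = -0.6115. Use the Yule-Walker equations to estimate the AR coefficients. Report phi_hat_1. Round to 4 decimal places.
\hat\phi_{1} = -0.1960

The Yule-Walker equations for an AR(p) process read, in matrix form,
  Gamma_p phi = r_p,   with   (Gamma_p)_{ij} = gamma(|i - j|),
                       (r_p)_i = gamma(i),   i,j = 1..p.
Substitute the sample gammas (Toeplitz matrix and right-hand side of size 1):
  Gamma_p = [[3.1199]]
  r_p     = [-0.6115]
With p = 1 this is the single equation gamma(0) phi_1 = gamma(1):
  phi_hat_1 = gamma(1) / gamma(0) = -0.6115 / 3.1199 = -0.1960.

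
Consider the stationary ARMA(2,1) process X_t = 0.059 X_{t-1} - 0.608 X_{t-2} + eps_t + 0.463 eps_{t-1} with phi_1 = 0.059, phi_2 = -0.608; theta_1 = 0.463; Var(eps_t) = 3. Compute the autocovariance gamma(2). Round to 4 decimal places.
\gamma(2) = -3.5534

Multiply the model equation by X_{t-k} and take expectations. With theta_0 = psi_0 = 1 and psi_j the MA(infinity) weights, this gives
  gamma(k) - sum_i phi_i gamma(k-i) = c_k,
  c_k = sigma^2 * sum_{j=k..q} theta_j psi_{j-k}   (c_k = 0 for k > q),
using gamma(-m) = gamma(m).
psi-weights needed (psi_j = theta_j + sum_i phi_i psi_{j-i}):
  psi_1 = theta_1 + phi_1 = 0.463 + (0.059) = 0.522
Right-hand sides:
  c_0 = sigma^2 (1 + theta_1 psi_1) = 3 * (1 + (0.463)(0.522)) = 3 * 1.241686 = 3.725058
  c_1 = sigma^2 theta_1 = 3 * (0.463) = 1.389
  c_2 = 0
Equations for k = 0, 1, 2 (AR order 2, c_2 = 0):
  (E0) gamma(0) = phi_1 gamma(1) + phi_2 gamma(2) + c_0
  (E1) gamma(1) = phi_1 gamma(0) + phi_2 gamma(1) + c_1
  (E2) gamma(2) = phi_1 gamma(1) + phi_2 gamma(0)
From (E1): gamma(1) = A gamma(0) + B with
  A = phi_1 / (1 - phi_2) = 0.059 / 1.608 = 0.036692,   B = c_1 / (1 - phi_2) = 1.389 / 1.608 = 0.863806.
Insert (E2) into (E0): gamma(0) (1 - phi_2^2) = phi_1 (1 + phi_2) gamma(1) + c_0.
  phi_1 (1 + phi_2) = (0.059)(0.392) = 0.023128,   1 - phi_2^2 = 0.630336.
Replace gamma(1) by A gamma(0) + B and collect gamma(0):
  gamma(0) [0.630336 - (0.023128)(0.036692)] = (0.023128)(0.863806) + 3.725058
  gamma(0) * 0.629487 = 3.745036
  gamma(0) = 3.745036 / 0.629487 = 5.949342.
  gamma(1) = A gamma(0) + B = (0.036692)(5.949342) + (0.863806) = 1.082097.
  gamma(2) = phi_1 gamma(1) + phi_2 gamma(0) = (0.059)(1.082097) + (-0.608)(5.949342) = -3.553357.
Therefore gamma(2) = -3.5534 (to 4 decimal places).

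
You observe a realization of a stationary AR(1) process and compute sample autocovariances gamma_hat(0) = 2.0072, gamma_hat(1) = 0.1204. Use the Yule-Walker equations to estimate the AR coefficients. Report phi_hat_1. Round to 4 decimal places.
\hat\phi_{1} = 0.0600

The Yule-Walker equations for an AR(p) process read, in matrix form,
  Gamma_p phi = r_p,   with   (Gamma_p)_{ij} = gamma(|i - j|),
                       (r_p)_i = gamma(i),   i,j = 1..p.
Substitute the sample gammas (Toeplitz matrix and right-hand side of size 1):
  Gamma_p = [[2.0072]]
  r_p     = [0.1204]
With p = 1 this is the single equation gamma(0) phi_1 = gamma(1):
  phi_hat_1 = gamma(1) / gamma(0) = 0.1204 / 2.0072 = 0.0600.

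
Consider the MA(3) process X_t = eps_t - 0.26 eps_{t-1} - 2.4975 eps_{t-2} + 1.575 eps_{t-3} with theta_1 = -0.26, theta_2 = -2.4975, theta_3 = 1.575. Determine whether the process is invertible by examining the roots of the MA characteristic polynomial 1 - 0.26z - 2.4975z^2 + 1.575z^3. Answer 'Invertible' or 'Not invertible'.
\text{Not invertible}

The MA(q) characteristic polynomial is P(z) = 1 - 0.26z - 2.4975z^2 + 1.575z^3.
Invertibility requires all roots to lie outside the unit circle, i.e. |z| > 1 for every root.
Degree 3: look for a simple real root z0 first, then factor out (1 - z/z0) and solve the remaining quadratic.
Testing z0 = 0.8: P(0.8) = 1 + (-0.26)(0.8) + (-2.4975)(0.8)^2 + (1.575)(0.8)^3
  = 1 + (-0.208) + (-1.5984) + (0.8064) = 0.  So z_0 = 0.8 is a root, |z_0| = 0.8.
Divide out the factor (1 - 1.25 z) = (1 - z/z0) (since 1/z0 = 1.25):
  P(z) = (1 - 1.25 z)(1 + (0.99) z + (-1.26) z^2)
  [check: z-coef 0.99 - (1.25) = -0.26; z^2-coef -1.26 - (1.25)(0.99) = -2.4975; z^3-coef -(1.25)(-1.26) = 1.575.]
Remaining roots from the quadratic factor 1 + (0.99) z + (-1.26) z^2:
  Set 1 + (0.99) z + (-1.26) z^2 = 0, i.e. a z^2 + b z + c = 0 with a = -1.26, b = 0.99, c = 1.
  Discriminant D = b^2 - 4ac = (0.99)^2 - 4*(-1.26)*1 = 0.9801 - (-5.04) = 6.0201.
  D >= 0, so the roots are real: z = (-b +/- sqrt(D)) / (2a) = (-0.99 +/- 2.453589) / (-2.52).
    z_1 = (-0.99 + 2.453589) / (-2.52) = -0.5808,   |z_1| = 0.5808.
    z_2 = (-0.99 - 2.453589) / (-2.52) = 1.3665,   |z_2| = 1.3665.
Moduli of all roots: 0.8000, 0.5808, 1.3665.
All moduli strictly greater than 1? No.
Verdict: Not invertible.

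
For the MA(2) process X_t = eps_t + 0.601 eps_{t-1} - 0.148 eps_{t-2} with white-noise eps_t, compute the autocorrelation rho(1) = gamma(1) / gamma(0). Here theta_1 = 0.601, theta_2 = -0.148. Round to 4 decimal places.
\rho(1) = 0.3702

For an MA(q) process with theta_0 = 1, the autocovariance is
  gamma(k) = sigma^2 * sum_{i=0..q-k} theta_i * theta_{i+k},
and rho(k) = gamma(k) / gamma(0). Sigma^2 cancels.
  numerator   = (1)*(0.601) + (0.601)*(-0.148) = 0.512052.
  denominator = (1)^2 + (0.601)^2 + (-0.148)^2 = 1.383105.
  rho(1) = 0.512052 / 1.383105 = 0.3702.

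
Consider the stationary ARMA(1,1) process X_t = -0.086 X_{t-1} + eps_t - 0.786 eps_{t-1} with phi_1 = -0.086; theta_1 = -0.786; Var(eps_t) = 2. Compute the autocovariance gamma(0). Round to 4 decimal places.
\gamma(0) = 3.5321

Multiply the model equation by X_{t-k} and take expectations. With theta_0 = psi_0 = 1 and psi_j the MA(infinity) weights, this gives
  gamma(k) - sum_i phi_i gamma(k-i) = c_k,
  c_k = sigma^2 * sum_{j=k..q} theta_j psi_{j-k}   (c_k = 0 for k > q),
using gamma(-m) = gamma(m).
psi-weights needed (psi_j = theta_j + sum_i phi_i psi_{j-i}):
  psi_1 = theta_1 + phi_1 = -0.786 + (-0.086) = -0.872
Right-hand sides:
  c_0 = sigma^2 (1 + theta_1 psi_1) = 2 * (1 + (-0.786)(-0.872)) = 2 * 1.685392 = 3.370784
  c_1 = sigma^2 theta_1 = 2 * (-0.786) = -1.572
  c_2 = 0
Equations for k = 0 and k = 1 (AR order 1):
  gamma(0) = phi_1 gamma(1) + c_0
  gamma(1) = phi_1 gamma(0) + c_1
Substituting the second into the first: gamma(0) (1 - phi_1^2) = c_0 + phi_1 c_1, so
  gamma(0) = (c_0 + phi_1 c_1) / (1 - phi_1^2) = (3.370784 + (-0.086)(-1.572)) / (1 - (-0.086)^2) = 3.505976 / 0.992604 = 3.532099.
Therefore gamma(0) = 3.5321 (to 4 decimal places).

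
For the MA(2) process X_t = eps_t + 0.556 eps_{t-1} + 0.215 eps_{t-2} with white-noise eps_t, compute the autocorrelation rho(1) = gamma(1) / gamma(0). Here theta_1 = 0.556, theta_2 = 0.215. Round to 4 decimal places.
\rho(1) = 0.4984

For an MA(q) process with theta_0 = 1, the autocovariance is
  gamma(k) = sigma^2 * sum_{i=0..q-k} theta_i * theta_{i+k},
and rho(k) = gamma(k) / gamma(0). Sigma^2 cancels.
  numerator   = (1)*(0.556) + (0.556)*(0.215) = 0.67554.
  denominator = (1)^2 + (0.556)^2 + (0.215)^2 = 1.355361.
  rho(1) = 0.67554 / 1.355361 = 0.4984.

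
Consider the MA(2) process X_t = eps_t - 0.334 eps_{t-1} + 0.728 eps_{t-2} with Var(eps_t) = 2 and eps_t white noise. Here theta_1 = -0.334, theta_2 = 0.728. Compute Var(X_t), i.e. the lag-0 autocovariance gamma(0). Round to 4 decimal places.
\gamma(0) = 3.2831

For an MA(q) process X_t = eps_t + sum_i theta_i eps_{t-i} with
Var(eps_t) = sigma^2, the variance is
  gamma(0) = sigma^2 * (1 + sum_i theta_i^2).
  sum_i theta_i^2 = (-0.334)^2 + (0.728)^2 = 0.111556 + 0.529984 = 0.64154.
  gamma(0) = 2 * (1 + 0.64154) = 2 * 1.64154 = 3.28308, which rounds to 3.2831.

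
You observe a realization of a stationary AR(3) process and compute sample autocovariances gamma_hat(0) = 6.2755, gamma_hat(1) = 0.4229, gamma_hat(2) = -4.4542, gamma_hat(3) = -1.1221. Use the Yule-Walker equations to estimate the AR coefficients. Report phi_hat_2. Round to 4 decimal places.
\hat\phi_{2} = -0.7060

The Yule-Walker equations for an AR(p) process read, in matrix form,
  Gamma_p phi = r_p,   with   (Gamma_p)_{ij} = gamma(|i - j|),
                       (r_p)_i = gamma(i),   i,j = 1..p.
Substitute the sample gammas (Toeplitz matrix and right-hand side of size 3):
  Gamma_p = [[6.2755, 0.4229, -4.4542], [0.4229, 6.2755, 0.4229], [-4.4542, 0.4229, 6.2755]]
  r_p     = [0.4229, -4.4542, -1.1221]
Written out (R1..R3):
  (R1) 6.2755 phi_1 + 0.4229 phi_2 - 4.4542 phi_3 = 0.4229
  (R2) 0.4229 phi_1 + 6.2755 phi_2 + 0.4229 phi_3 = -4.4542
  (R3) -4.4542 phi_1 + 0.4229 phi_2 + 6.2755 phi_3 = -1.1221
Gaussian elimination:
  R2 <- R2 - (0.4229/6.2755) R1 = R2 - (0.067389) R1:  6.247001 phi_2 + 0.723064 phi_3 = -4.482699
  R3 <- R3 - (-4.4542/6.2755) R1 = R3 - (-0.709776) R1:  0.723064 phi_2 + 3.114015 phi_3 = -0.821936
  R3 <- R3 - (0.723064/6.247001) R2 = R3 - (0.115746) R2:  3.030324 phi_3 = -0.303082
Back-substitution:
  phi_hat_3 = -0.303082 / 3.030324 = -0.100016
  phi_hat_2 = (-4.482699 - (0.723064)(-0.100016)) / 6.247001 = -0.706
  phi_hat_1 = (0.4229 - (0.4229)(-0.706) - (-4.4542)(-0.100016)) / 6.2755 = 0.043976
So phi_hat = [0.0440, -0.7060, -0.1000].
Therefore phi_hat_2 = -0.7060.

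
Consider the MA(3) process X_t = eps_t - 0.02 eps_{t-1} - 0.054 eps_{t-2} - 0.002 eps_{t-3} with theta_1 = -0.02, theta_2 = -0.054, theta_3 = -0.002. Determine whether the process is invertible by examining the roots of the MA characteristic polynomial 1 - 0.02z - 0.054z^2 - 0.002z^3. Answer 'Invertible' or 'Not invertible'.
\text{Invertible}

The MA(q) characteristic polynomial is P(z) = 1 - 0.02z - 0.054z^2 - 0.002z^3.
Invertibility requires all roots to lie outside the unit circle, i.e. |z| > 1 for every root.
Degree 3: look for a simple real root z0 first, then factor out (1 - z/z0) and solve the remaining quadratic.
Testing z0 = -5: P(-5) = 1 + (-0.02)(-5) + (-0.054)(-5)^2 + (-0.002)(-5)^3
  = 1 + (0.1) + (-1.35) + (0.25) = 0.  So z_0 = -5 is a root, |z_0| = 5.
Divide out the factor (1 + 0.2 z) = (1 - z/z0) (since 1/z0 = -0.2):
  P(z) = (1 + 0.2 z)(1 + (-0.22) z + (-0.01) z^2)
  [check: z-coef -0.22 - (-0.2) = -0.02; z^2-coef -0.01 - (-0.2)(-0.22) = -0.054; z^3-coef -(-0.2)(-0.01) = -0.002.]
Remaining roots from the quadratic factor 1 + (-0.22) z + (-0.01) z^2:
  Set 1 + (-0.22) z + (-0.01) z^2 = 0, i.e. a z^2 + b z + c = 0 with a = -0.01, b = -0.22, c = 1.
  Discriminant D = b^2 - 4ac = (-0.22)^2 - 4*(-0.01)*1 = 0.0484 - (-0.04) = 0.0884.
  D >= 0, so the roots are real: z = (-b +/- sqrt(D)) / (2a) = (0.22 +/- 0.297321) / (-0.02).
    z_1 = (0.22 + 0.297321) / (-0.02) = -25.8661,   |z_1| = 25.8661.
    z_2 = (0.22 - 0.297321) / (-0.02) = 3.8661,   |z_2| = 3.8661.
Moduli of all roots: 5.0000, 25.8661, 3.8661.
All moduli strictly greater than 1? Yes.
Verdict: Invertible.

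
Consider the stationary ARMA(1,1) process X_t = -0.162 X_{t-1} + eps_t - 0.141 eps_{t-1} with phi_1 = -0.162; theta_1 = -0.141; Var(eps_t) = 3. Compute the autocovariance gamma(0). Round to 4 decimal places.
\gamma(0) = 3.2829

Multiply the model equation by X_{t-k} and take expectations. With theta_0 = psi_0 = 1 and psi_j the MA(infinity) weights, this gives
  gamma(k) - sum_i phi_i gamma(k-i) = c_k,
  c_k = sigma^2 * sum_{j=k..q} theta_j psi_{j-k}   (c_k = 0 for k > q),
using gamma(-m) = gamma(m).
psi-weights needed (psi_j = theta_j + sum_i phi_i psi_{j-i}):
  psi_1 = theta_1 + phi_1 = -0.141 + (-0.162) = -0.303
Right-hand sides:
  c_0 = sigma^2 (1 + theta_1 psi_1) = 3 * (1 + (-0.141)(-0.303)) = 3 * 1.042723 = 3.128169
  c_1 = sigma^2 theta_1 = 3 * (-0.141) = -0.423
  c_2 = 0
Equations for k = 0 and k = 1 (AR order 1):
  gamma(0) = phi_1 gamma(1) + c_0
  gamma(1) = phi_1 gamma(0) + c_1
Substituting the second into the first: gamma(0) (1 - phi_1^2) = c_0 + phi_1 c_1, so
  gamma(0) = (c_0 + phi_1 c_1) / (1 - phi_1^2) = (3.128169 + (-0.162)(-0.423)) / (1 - (-0.162)^2) = 3.196695 / 0.973756 = 3.28285.
Therefore gamma(0) = 3.2829 (to 4 decimal places).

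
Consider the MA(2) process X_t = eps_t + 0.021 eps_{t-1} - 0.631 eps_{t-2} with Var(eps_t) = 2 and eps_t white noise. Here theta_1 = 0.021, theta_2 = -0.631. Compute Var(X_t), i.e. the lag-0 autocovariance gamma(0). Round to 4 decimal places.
\gamma(0) = 2.7972

For an MA(q) process X_t = eps_t + sum_i theta_i eps_{t-i} with
Var(eps_t) = sigma^2, the variance is
  gamma(0) = sigma^2 * (1 + sum_i theta_i^2).
  sum_i theta_i^2 = (0.021)^2 + (-0.631)^2 = 0.000441 + 0.398161 = 0.398602.
  gamma(0) = 2 * (1 + 0.398602) = 2 * 1.398602 = 2.797204, which rounds to 2.7972.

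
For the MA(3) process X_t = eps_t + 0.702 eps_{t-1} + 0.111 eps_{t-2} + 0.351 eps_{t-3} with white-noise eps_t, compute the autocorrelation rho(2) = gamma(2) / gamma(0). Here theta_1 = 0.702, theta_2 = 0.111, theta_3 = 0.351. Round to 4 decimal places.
\rho(2) = 0.2195

For an MA(q) process with theta_0 = 1, the autocovariance is
  gamma(k) = sigma^2 * sum_{i=0..q-k} theta_i * theta_{i+k},
and rho(k) = gamma(k) / gamma(0). Sigma^2 cancels.
  numerator   = (1)*(0.111) + (0.702)*(0.351) = 0.357402.
  denominator = (1)^2 + (0.702)^2 + (0.111)^2 + (0.351)^2 = 1.628326.
  rho(2) = 0.357402 / 1.628326 = 0.2195.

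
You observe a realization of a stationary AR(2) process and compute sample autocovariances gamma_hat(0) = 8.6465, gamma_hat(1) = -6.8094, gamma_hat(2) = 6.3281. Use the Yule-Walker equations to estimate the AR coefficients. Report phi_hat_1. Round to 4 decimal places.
\hat\phi_{1} = -0.5560

The Yule-Walker equations for an AR(p) process read, in matrix form,
  Gamma_p phi = r_p,   with   (Gamma_p)_{ij} = gamma(|i - j|),
                       (r_p)_i = gamma(i),   i,j = 1..p.
Substitute the sample gammas (Toeplitz matrix and right-hand side of size 2):
  Gamma_p = [[8.6465, -6.8094], [-6.8094, 8.6465]]
  r_p     = [-6.8094, 6.3281]
Written out:
  8.6465 phi_1 - 6.8094 phi_2 = -6.8094
  -6.8094 phi_1 + 8.6465 phi_2 = 6.3281
Solve by Cramer's rule:
  det = gamma(0)^2 - gamma(1)^2 = (8.6465)^2 - (-6.8094)^2 = 74.76196225 - 46.36792836 = 28.39403389
  phi_hat_1 = [gamma(1) gamma(0) - gamma(1) gamma(2)] / det = [(-6.8094)(8.6465) - (-6.8094)(6.3281)] / 28.39403389 = -15.78691296 / 28.39403389 = -0.556
  phi_hat_2 = [gamma(0) gamma(2) - gamma(1)^2] / det = [(8.6465)(6.3281) - (-6.8094)^2] / 28.39403389 = 8.34798829 / 28.39403389 = 0.294
So phi_hat = [-0.5560, 0.2940].
Therefore phi_hat_1 = -0.5560.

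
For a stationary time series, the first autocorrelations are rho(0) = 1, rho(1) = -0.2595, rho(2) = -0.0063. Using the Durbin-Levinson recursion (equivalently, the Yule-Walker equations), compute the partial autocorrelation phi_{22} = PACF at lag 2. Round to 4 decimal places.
\phi_{22} = -0.0790

The PACF at lag k is phi_{kk}, the last component of the solution
to the Yule-Walker system G_k phi = r_k where
  (G_k)_{ij} = rho(|i - j|), (r_k)_i = rho(i), i,j = 1..k.
Equivalently, Durbin-Levinson gives phi_{kk} iteratively:
  phi_{11} = rho(1)
  phi_{kk} = [rho(k) - sum_{j=1..k-1} phi_{k-1,j} rho(k-j)]
            / [1 - sum_{j=1..k-1} phi_{k-1,j} rho(j)],
  phi_{k,j} = phi_{k-1,j} - phi_{kk} phi_{k-1,k-j},  j = 1..k-1.
Step k = 1:
  phi_11 = rho(1) = -0.2595.
Step k = 2:
  phi_22 = [rho(2) - phi_11 rho(1)] / [1 - phi_11 rho(1)] = [-0.0063 - (-0.2595)(-0.2595)] / [1 - (-0.2595)(-0.2595)]
         = -0.07364025 / 0.93265975 = -0.079.
Therefore phi_{22} = -0.0790.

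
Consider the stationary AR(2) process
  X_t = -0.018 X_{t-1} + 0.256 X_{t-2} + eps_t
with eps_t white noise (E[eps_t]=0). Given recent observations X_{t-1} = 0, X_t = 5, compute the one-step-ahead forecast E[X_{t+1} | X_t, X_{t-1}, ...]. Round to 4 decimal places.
E[X_{t+1} \mid \mathcal F_t] = -0.0900

For an AR(p) model X_t = c + sum_i phi_i X_{t-i} + eps_t, the
one-step-ahead conditional mean is
  E[X_{t+1} | X_t, ...] = c + sum_i phi_i X_{t+1-i}.
Substitute known values:
  E[X_{t+1} | ...] = (-0.018) * (5) + (0.256) * (0)
                   = -0.0900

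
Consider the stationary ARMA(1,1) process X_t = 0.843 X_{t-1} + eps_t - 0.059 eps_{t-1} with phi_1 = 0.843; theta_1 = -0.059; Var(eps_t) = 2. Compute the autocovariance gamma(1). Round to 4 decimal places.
\gamma(1) = 5.1495

Multiply the model equation by X_{t-k} and take expectations. With theta_0 = psi_0 = 1 and psi_j the MA(infinity) weights, this gives
  gamma(k) - sum_i phi_i gamma(k-i) = c_k,
  c_k = sigma^2 * sum_{j=k..q} theta_j psi_{j-k}   (c_k = 0 for k > q),
using gamma(-m) = gamma(m).
psi-weights needed (psi_j = theta_j + sum_i phi_i psi_{j-i}):
  psi_1 = theta_1 + phi_1 = -0.059 + (0.843) = 0.784
Right-hand sides:
  c_0 = sigma^2 (1 + theta_1 psi_1) = 2 * (1 + (-0.059)(0.784)) = 2 * 0.953744 = 1.907488
  c_1 = sigma^2 theta_1 = 2 * (-0.059) = -0.118
  c_2 = 0
Equations for k = 0 and k = 1 (AR order 1):
  gamma(0) = phi_1 gamma(1) + c_0
  gamma(1) = phi_1 gamma(0) + c_1
Substituting the second into the first: gamma(0) (1 - phi_1^2) = c_0 + phi_1 c_1, so
  gamma(0) = (c_0 + phi_1 c_1) / (1 - phi_1^2) = (1.907488 + (0.843)(-0.118)) / (1 - (0.843)^2) = 1.808014 / 0.289351 = 6.248515.
  gamma(1) = phi_1 gamma(0) + c_1 = (0.843)(6.248515) + (-0.118) = 5.149498.
Therefore gamma(1) = 5.1495 (to 4 decimal places).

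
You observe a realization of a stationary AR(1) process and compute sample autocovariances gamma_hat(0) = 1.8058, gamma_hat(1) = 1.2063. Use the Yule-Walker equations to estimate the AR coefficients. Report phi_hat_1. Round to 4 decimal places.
\hat\phi_{1} = 0.6680

The Yule-Walker equations for an AR(p) process read, in matrix form,
  Gamma_p phi = r_p,   with   (Gamma_p)_{ij} = gamma(|i - j|),
                       (r_p)_i = gamma(i),   i,j = 1..p.
Substitute the sample gammas (Toeplitz matrix and right-hand side of size 1):
  Gamma_p = [[1.8058]]
  r_p     = [1.2063]
With p = 1 this is the single equation gamma(0) phi_1 = gamma(1):
  phi_hat_1 = gamma(1) / gamma(0) = 1.2063 / 1.8058 = 0.6680.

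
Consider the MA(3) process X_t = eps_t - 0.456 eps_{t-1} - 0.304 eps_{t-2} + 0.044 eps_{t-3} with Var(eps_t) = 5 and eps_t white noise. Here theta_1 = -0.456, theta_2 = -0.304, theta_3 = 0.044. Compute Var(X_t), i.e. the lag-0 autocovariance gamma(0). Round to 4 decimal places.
\gamma(0) = 6.5114

For an MA(q) process X_t = eps_t + sum_i theta_i eps_{t-i} with
Var(eps_t) = sigma^2, the variance is
  gamma(0) = sigma^2 * (1 + sum_i theta_i^2).
  sum_i theta_i^2 = (-0.456)^2 + (-0.304)^2 + (0.044)^2 = 0.207936 + 0.092416 + 0.001936 = 0.302288.
  gamma(0) = 5 * (1 + 0.302288) = 5 * 1.302288 = 6.51144, which rounds to 6.5114.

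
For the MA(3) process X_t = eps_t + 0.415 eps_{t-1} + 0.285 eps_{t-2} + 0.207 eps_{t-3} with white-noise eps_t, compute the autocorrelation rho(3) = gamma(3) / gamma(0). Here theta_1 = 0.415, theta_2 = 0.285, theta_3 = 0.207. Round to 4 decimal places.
\rho(3) = 0.1597

For an MA(q) process with theta_0 = 1, the autocovariance is
  gamma(k) = sigma^2 * sum_{i=0..q-k} theta_i * theta_{i+k},
and rho(k) = gamma(k) / gamma(0). Sigma^2 cancels.
  numerator   = (1)*(0.207) = 0.207.
  denominator = (1)^2 + (0.415)^2 + (0.285)^2 + (0.207)^2 = 1.296299.
  rho(3) = 0.207 / 1.296299 = 0.1597.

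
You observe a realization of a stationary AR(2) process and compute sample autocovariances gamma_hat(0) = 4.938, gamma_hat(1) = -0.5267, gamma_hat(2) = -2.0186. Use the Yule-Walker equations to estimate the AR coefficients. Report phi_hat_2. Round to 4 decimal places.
\hat\phi_{2} = -0.4250

The Yule-Walker equations for an AR(p) process read, in matrix form,
  Gamma_p phi = r_p,   with   (Gamma_p)_{ij} = gamma(|i - j|),
                       (r_p)_i = gamma(i),   i,j = 1..p.
Substitute the sample gammas (Toeplitz matrix and right-hand side of size 2):
  Gamma_p = [[4.938, -0.5267], [-0.5267, 4.938]]
  r_p     = [-0.5267, -2.0186]
Written out:
  4.938 phi_1 - 0.5267 phi_2 = -0.5267
  -0.5267 phi_1 + 4.938 phi_2 = -2.0186
Solve by Cramer's rule:
  det = gamma(0)^2 - gamma(1)^2 = (4.938)^2 - (-0.5267)^2 = 24.383844 - 0.27741289 = 24.10643111
  phi_hat_1 = [gamma(1) gamma(0) - gamma(1) gamma(2)] / det = [(-0.5267)(4.938) - (-0.5267)(-2.0186)] / 24.10643111 = -3.66404122 / 24.10643111 = -0.152
  phi_hat_2 = [gamma(0) gamma(2) - gamma(1)^2] / det = [(4.938)(-2.0186) - (-0.5267)^2] / 24.10643111 = -10.24525969 / 24.10643111 = -0.425
So phi_hat = [-0.1520, -0.4250].
Therefore phi_hat_2 = -0.4250.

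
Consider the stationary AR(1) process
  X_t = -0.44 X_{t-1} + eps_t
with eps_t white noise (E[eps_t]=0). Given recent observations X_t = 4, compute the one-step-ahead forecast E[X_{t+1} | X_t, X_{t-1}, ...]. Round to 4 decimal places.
E[X_{t+1} \mid \mathcal F_t] = -1.7600

For an AR(p) model X_t = c + sum_i phi_i X_{t-i} + eps_t, the
one-step-ahead conditional mean is
  E[X_{t+1} | X_t, ...] = c + sum_i phi_i X_{t+1-i}.
Substitute known values:
  E[X_{t+1} | ...] = (-0.44) * (4)
                   = -1.7600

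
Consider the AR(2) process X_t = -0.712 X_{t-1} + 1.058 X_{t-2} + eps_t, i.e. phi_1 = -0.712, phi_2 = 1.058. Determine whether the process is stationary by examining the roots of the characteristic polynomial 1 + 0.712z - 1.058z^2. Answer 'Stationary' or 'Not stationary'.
\text{Not stationary}

The AR(p) characteristic polynomial is P(z) = 1 + 0.712z - 1.058z^2.
Stationarity requires all roots to lie outside the unit circle, i.e. |z| > 1 for every root.
Set 1 + (0.712) z + (-1.058) z^2 = 0, i.e. a z^2 + b z + c = 0 with a = -1.058, b = 0.712, c = 1.
Discriminant D = b^2 - 4ac = (0.712)^2 - 4*(-1.058)*1 = 0.506944 - (-4.232) = 4.738944.
D >= 0, so the roots are real: z = (-b +/- sqrt(D)) / (2a) = (-0.712 +/- 2.176912) / (-2.116).
  z_1 = (-0.712 + 2.176912) / (-2.116) = -0.6923,   |z_1| = 0.6923.
  z_2 = (-0.712 - 2.176912) / (-2.116) = 1.3653,   |z_2| = 1.3653.
Moduli of all roots: 0.6923, 1.3653.
All moduli strictly greater than 1? No.
Verdict: Not stationary.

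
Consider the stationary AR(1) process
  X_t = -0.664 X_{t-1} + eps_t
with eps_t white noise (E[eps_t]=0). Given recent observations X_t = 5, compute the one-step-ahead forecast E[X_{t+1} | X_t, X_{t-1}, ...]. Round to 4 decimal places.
E[X_{t+1} \mid \mathcal F_t] = -3.3200

For an AR(p) model X_t = c + sum_i phi_i X_{t-i} + eps_t, the
one-step-ahead conditional mean is
  E[X_{t+1} | X_t, ...] = c + sum_i phi_i X_{t+1-i}.
Substitute known values:
  E[X_{t+1} | ...] = (-0.664) * (5)
                   = -3.3200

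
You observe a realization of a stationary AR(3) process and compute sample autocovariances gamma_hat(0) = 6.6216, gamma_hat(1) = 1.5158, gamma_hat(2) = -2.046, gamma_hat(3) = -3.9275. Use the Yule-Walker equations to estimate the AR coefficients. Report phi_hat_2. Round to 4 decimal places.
\hat\phi_{2} = -0.2220

The Yule-Walker equations for an AR(p) process read, in matrix form,
  Gamma_p phi = r_p,   with   (Gamma_p)_{ij} = gamma(|i - j|),
                       (r_p)_i = gamma(i),   i,j = 1..p.
Substitute the sample gammas (Toeplitz matrix and right-hand side of size 3):
  Gamma_p = [[6.6216, 1.5158, -2.046], [1.5158, 6.6216, 1.5158], [-2.046, 1.5158, 6.6216]]
  r_p     = [1.5158, -2.046, -3.9275]
Written out (R1..R3):
  (R1) 6.6216 phi_1 + 1.5158 phi_2 - 2.046 phi_3 = 1.5158
  (R2) 1.5158 phi_1 + 6.6216 phi_2 + 1.5158 phi_3 = -2.046
  (R3) -2.046 phi_1 + 1.5158 phi_2 + 6.6216 phi_3 = -3.9275
Gaussian elimination:
  R2 <- R2 - (1.5158/6.6216) R1 = R2 - (0.228917) R1:  6.274607 phi_2 + 1.984165 phi_3 = -2.392993
  R3 <- R3 - (-2.046/6.6216) R1 = R3 - (-0.308989) R1:  1.984165 phi_2 + 5.989409 phi_3 = -3.459135
  R3 <- R3 - (1.984165/6.274607) R2 = R3 - (0.316221) R2:  5.361973 phi_3 = -2.702419
Back-substitution:
  phi_hat_3 = -2.702419 / 5.361973 = -0.503997
  phi_hat_2 = (-2.392993 - (1.984165)(-0.503997)) / 6.274607 = -0.222003
  phi_hat_1 = (1.5158 - (1.5158)(-0.222003) - (-2.046)(-0.503997)) / 6.6216 = 0.124008
So phi_hat = [0.1240, -0.2220, -0.5040].
Therefore phi_hat_2 = -0.2220.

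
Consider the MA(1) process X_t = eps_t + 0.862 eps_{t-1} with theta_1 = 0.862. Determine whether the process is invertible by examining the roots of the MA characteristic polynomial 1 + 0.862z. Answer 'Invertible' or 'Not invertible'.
\text{Invertible}

The MA(q) characteristic polynomial is P(z) = 1 + 0.862z.
Invertibility requires all roots to lie outside the unit circle, i.e. |z| > 1 for every root.
This is linear in z: 1 + (0.862) z = 0  =>  z = -1/(0.862) = -1.160093,  |z| = 1.160093.
Moduli of all roots: 1.1601.
All moduli strictly greater than 1? Yes.
Verdict: Invertible.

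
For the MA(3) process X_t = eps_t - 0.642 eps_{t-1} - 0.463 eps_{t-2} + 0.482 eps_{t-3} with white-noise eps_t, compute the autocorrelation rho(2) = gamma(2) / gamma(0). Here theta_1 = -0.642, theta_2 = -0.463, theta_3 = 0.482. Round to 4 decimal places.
\rho(2) = -0.4155

For an MA(q) process with theta_0 = 1, the autocovariance is
  gamma(k) = sigma^2 * sum_{i=0..q-k} theta_i * theta_{i+k},
and rho(k) = gamma(k) / gamma(0). Sigma^2 cancels.
  numerator   = (1)*(-0.463) + (-0.642)*(0.482) = -0.772444.
  denominator = (1)^2 + (-0.642)^2 + (-0.463)^2 + (0.482)^2 = 1.858857.
  rho(2) = -0.772444 / 1.858857 = -0.4155.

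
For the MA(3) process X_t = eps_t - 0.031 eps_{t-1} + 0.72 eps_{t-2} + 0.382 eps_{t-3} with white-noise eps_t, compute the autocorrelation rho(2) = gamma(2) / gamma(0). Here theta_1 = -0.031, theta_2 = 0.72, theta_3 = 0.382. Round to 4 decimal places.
\rho(2) = 0.4252

For an MA(q) process with theta_0 = 1, the autocovariance is
  gamma(k) = sigma^2 * sum_{i=0..q-k} theta_i * theta_{i+k},
and rho(k) = gamma(k) / gamma(0). Sigma^2 cancels.
  numerator   = (1)*(0.72) + (-0.031)*(0.382) = 0.708158.
  denominator = (1)^2 + (-0.031)^2 + (0.72)^2 + (0.382)^2 = 1.665285.
  rho(2) = 0.708158 / 1.665285 = 0.4252.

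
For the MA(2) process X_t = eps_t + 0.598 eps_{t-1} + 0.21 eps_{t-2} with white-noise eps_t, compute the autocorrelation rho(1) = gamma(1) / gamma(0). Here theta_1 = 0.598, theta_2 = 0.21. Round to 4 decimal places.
\rho(1) = 0.5162

For an MA(q) process with theta_0 = 1, the autocovariance is
  gamma(k) = sigma^2 * sum_{i=0..q-k} theta_i * theta_{i+k},
and rho(k) = gamma(k) / gamma(0). Sigma^2 cancels.
  numerator   = (1)*(0.598) + (0.598)*(0.21) = 0.72358.
  denominator = (1)^2 + (0.598)^2 + (0.21)^2 = 1.401704.
  rho(1) = 0.72358 / 1.401704 = 0.5162.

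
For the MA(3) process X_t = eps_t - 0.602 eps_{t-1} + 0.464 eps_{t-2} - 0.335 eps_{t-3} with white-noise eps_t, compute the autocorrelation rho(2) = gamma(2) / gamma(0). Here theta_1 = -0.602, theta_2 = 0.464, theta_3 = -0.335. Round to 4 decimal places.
\rho(2) = 0.3939

For an MA(q) process with theta_0 = 1, the autocovariance is
  gamma(k) = sigma^2 * sum_{i=0..q-k} theta_i * theta_{i+k},
and rho(k) = gamma(k) / gamma(0). Sigma^2 cancels.
  numerator   = (1)*(0.464) + (-0.602)*(-0.335) = 0.66567.
  denominator = (1)^2 + (-0.602)^2 + (0.464)^2 + (-0.335)^2 = 1.689925.
  rho(2) = 0.66567 / 1.689925 = 0.3939.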